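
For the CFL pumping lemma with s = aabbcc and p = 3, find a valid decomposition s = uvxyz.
u='aa', v='b', x='b', y='c', z='c'

For s = aabbcc with pumping length p = 3:

One valid decomposition:
- u = 'aa'
- v = 'b'
- x = 'b'
- y = 'c'
- z = 'c'

Verification:
- uvxyz = 'aa' + 'b' + 'b' + 'c' + 'c' = aabbcc ✓
- |vxy| = |'bbc'| = 3 ≤ 3 ✓
- |vy| = |'bc'| = 2 > 0 ✓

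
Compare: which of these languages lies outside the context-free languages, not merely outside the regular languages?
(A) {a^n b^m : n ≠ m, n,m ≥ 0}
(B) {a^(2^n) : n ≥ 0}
(B) {a^(2^n) : n ≥ 0}

(B) {a^(2^n) : n ≥ 0} requires the CFL pumping lemma.

- {a^n b^m : n ≠ m, n,m ≥ 0} is context-free (but not regular)
  • Can be shown non-regular with the regular pumping lemma
  • After pumping a's, we can make n = m

- {a^(2^n) : n ≥ 0} is NOT context-free
  • Requires the CFL pumping lemma to prove
  • Gaps between powers of 2 grow exponentially

The CFL pumping lemma is "stronger" in that it can prove non-membership
in the larger class of context-free languages.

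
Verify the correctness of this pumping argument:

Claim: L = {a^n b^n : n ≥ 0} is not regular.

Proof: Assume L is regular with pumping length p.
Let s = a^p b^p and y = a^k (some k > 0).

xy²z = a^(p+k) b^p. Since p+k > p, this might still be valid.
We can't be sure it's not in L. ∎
The proof is INCORRECT.

Error: The conclusion is wrong.
xy²z = a^(p+k) b^p is definitely NOT in L because the number of a's (p+k) ≠ number of b's (p).
The proof incorrectly doubts what is actually a valid contradiction.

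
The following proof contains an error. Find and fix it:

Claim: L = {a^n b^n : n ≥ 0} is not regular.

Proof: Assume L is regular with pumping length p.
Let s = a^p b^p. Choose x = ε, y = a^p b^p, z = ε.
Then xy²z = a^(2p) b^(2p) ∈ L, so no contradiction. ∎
Error: The decomposition violates |xy| ≤ p. With y = a^p b^p, |xy| = |y| = 2p > p. (The proof also miscomputes xy²z, which would be a^p b^p a^p b^p rather than a^(2p) b^(2p), and it wrongly treats one harmless decomposition as settling the matter — the prover does not get to choose the decomposition.)

Correction: The pumping lemma requires |xy| ≤ p, and the argument must handle every decomposition satisfying |xy| ≤ p, |y| ≥ 1. Since s starts with p a's, any such y consists only of a's, say y = a^k with k ≥ 1. Then xy²z = a^(p+k) b^p has unequal numbers of a's and b's, so xy²z ∉ L — the required contradiction.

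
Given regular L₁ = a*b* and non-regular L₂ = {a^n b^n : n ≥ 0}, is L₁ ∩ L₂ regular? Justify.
No — L₁ ∩ L₂ is not regular.

Every string a^n b^n already lies in a*b*, so L₁ ∩ L₂ = {a^n b^n : n ≥ 0} = L₂ itself, which is the standard non-regular language (pump s = a^p b^p).

Note that the bare facts "L₁ regular, L₂ non-regular" do not settle the question by themselves: the closure of regular languages under ∪, ∩, complement and difference applies only when BOTH operands are regular. With a non-regular operand the result can come out regular or non-regular depending on the specific languages, so one has to work out L₁ ∩ L₂ for this particular pair, as above.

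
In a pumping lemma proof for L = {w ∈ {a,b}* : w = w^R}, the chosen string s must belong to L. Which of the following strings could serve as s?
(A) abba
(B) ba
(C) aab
(A) abba

The pumping lemma is applied to a string s that lies in L, so first check membership of each option:
- (A) abba reversed is abba, the same string, so it is a palindrome and is in L ✓
- (B) ba reversed is ab ≠ ba, so it is not a palindrome and is not in L ✗
- (C) aab reversed is baa ≠ aab, so it is not a palindrome and is not in L ✗

Only (A) abba is in L, so it is the only candidate that could play the role of s.
(In a complete proof one picks s in terms of the pumping length p so that |s| ≥ p is guaranteed; a fixed string like abba illustrates the shape of such an s.)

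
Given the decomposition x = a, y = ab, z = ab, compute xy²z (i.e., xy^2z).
aababab

Given x = 'a', y = 'ab', z = 'ab' and i = 2:

xy^2z = x + y·y·...·y (2 times) + z
       = 'a' + 'ab'^2 + 'ab'
       = 'a' + 'abab' + 'ab'
       = 'aababab'

The pumped string is 'aababab' with length 7.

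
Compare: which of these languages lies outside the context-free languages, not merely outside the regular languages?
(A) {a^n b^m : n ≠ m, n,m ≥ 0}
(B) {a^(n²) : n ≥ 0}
(B) {a^(n²) : n ≥ 0}

(B) {a^(n²) : n ≥ 0} requires the CFL pumping lemma.

- {a^n b^m : n ≠ m, n,m ≥ 0} is context-free (but not regular)
  • Can be shown non-regular with the regular pumping lemma
  • After pumping a's, we can make n = m

- {a^(n²) : n ≥ 0} is NOT context-free
  • Requires the CFL pumping lemma to prove
  • Gaps between squares grow unboundedly

The CFL pumping lemma is "stronger" in that it can prove non-membership
in the larger class of context-free languages.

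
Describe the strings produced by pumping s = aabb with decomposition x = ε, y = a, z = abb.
{xy^i z : i ≥ 0} = {a^(i+1) b^2 : i ≥ 0} = {abb, aabb, aaabb, ...}

With x = ε, y = a, z = abb: Starting with aabb and pumping the first 'a' (z = abb keeps the second 'a'), we get strings with i+1 a's followed by 2 b's for i = 0, 1, 2, ...; note bb is not produced because z always contributes one a.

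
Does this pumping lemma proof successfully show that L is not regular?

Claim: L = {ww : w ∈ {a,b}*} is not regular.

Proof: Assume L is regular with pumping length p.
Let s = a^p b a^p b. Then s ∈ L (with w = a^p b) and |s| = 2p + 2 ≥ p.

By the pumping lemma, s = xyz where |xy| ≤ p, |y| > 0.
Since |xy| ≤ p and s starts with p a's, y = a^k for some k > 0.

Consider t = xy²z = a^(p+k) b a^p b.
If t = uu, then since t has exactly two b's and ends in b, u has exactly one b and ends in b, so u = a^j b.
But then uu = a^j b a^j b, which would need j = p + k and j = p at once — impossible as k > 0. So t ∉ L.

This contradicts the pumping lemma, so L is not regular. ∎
The proof is correct.

This proof is valid because:
1. s = a^p b a^p b is in L and is chosen in terms of p, so |s| ≥ p holds for every p
2. The decomposition analysis is correct: |xy| ≤ p forces y to lie inside the leading a's
3. The contradiction is valid: the argument shows a^(p+k) b a^p b cannot be split into two equal halves
4. The conclusion follows logically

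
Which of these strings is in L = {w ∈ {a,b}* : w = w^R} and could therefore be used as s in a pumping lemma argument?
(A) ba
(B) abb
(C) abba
(C) abba

The pumping lemma is applied to a string s that lies in L, so first check membership of each option:
- (A) ba reversed is ab ≠ ba, so it is not a palindrome and is not in L ✗
- (B) abb reversed is bba ≠ abb, so it is not a palindrome and is not in L ✗
- (C) abba reversed is abba, the same string, so it is a palindrome and is in L ✓

Only (C) abba is in L, so it is the only candidate that could play the role of s.
(In a complete proof one picks s in terms of the pumping length p so that |s| ≥ p is guaranteed; a fixed string like abba illustrates the shape of such an s.)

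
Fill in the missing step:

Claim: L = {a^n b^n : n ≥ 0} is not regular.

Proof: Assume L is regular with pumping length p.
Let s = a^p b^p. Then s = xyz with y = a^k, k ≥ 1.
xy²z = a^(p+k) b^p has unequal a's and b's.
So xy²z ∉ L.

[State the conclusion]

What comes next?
This contradicts the pumping lemma for regular languages,
which guarantees xy^i z ∈ L for all i ≥ 0.

Since our assumption that L is regular leads to a contradiction,
we conclude that L = {a^n b^n : n ≥ 0} is NOT regular. ∎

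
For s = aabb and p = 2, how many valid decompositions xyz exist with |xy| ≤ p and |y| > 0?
3

For s = 'aabb' with pumping length p = 2:

Constraints: |xy| ≤ 2, |y| > 0

Valid decompositions (|xy| ≤ p, |y| ≥ 1):
  • x='', y='a', z='abb'
  • x='a', y='a', z='bb'
  • x='', y='aa', z='bb'

Total count: 3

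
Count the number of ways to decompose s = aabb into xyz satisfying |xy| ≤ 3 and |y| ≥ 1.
6

For s = 'aabb' with pumping length p = 3:

Constraints: |xy| ≤ 3, |y| > 0

Valid decompositions (|xy| ≤ p, |y| ≥ 1):
  • x='', y='a', z='abb'
  • x='a', y='a', z='bb'
  • x='', y='aa', z='bb'
  • x='aa', y='b', z='b'
  • x='a', y='ab', z='b'
  • x='', y='aab', z='b'

Total count: 6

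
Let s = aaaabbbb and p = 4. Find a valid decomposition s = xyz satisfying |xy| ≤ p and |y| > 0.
x = 'a', y = 'aaa', z = 'bbbb'

For s = aaaabbbb and p = 4, one valid decomposition is:
- x = 'a' (length 1)
- y = 'aaa' (length 3)
- z = 'bbbb' (length 4)

Verification:
- xyz = 'a' + 'aaa' + 'bbbb' = aaaabbbb ✓
- |xy| = 4 ≤ 4 ✓
- |y| = 3 > 0 ✓

All pumping lemma constraints are satisfied.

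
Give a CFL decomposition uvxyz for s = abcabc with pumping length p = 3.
u='ab', v='c', x='a', y='b', z='c'

For s = abcabc with pumping length p = 3:

One valid decomposition:
- u = 'ab'
- v = 'c'
- x = 'a'
- y = 'b'
- z = 'c'

Verification:
- uvxyz = 'ab' + 'c' + 'a' + 'b' + 'c' = abcabc ✓
- |vxy| = |'cab'| = 3 ≤ 3 ✓
- |vy| = |'cb'| = 2 > 0 ✓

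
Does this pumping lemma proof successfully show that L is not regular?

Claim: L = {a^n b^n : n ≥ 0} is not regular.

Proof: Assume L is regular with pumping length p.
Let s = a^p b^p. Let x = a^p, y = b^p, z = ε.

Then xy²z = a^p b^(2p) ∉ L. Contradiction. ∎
The proof is INCORRECT.

Error: The decomposition violates |xy| ≤ p.
With x = a^p and y = b^p, we have |xy| = 2p > p.
The pumping lemma requires |xy| ≤ p, so y must be within the first p characters.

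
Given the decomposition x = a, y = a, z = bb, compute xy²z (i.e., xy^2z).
aaabb

Given x = 'a', y = 'a', z = 'bb' and i = 2:

xy^2z = x + y·y·...·y (2 times) + z
       = 'a' + 'a'^2 + 'bb'
       = 'a' + 'aa' + 'bb'
       = 'aaabb'

The pumped string is 'aaabb' with length 5.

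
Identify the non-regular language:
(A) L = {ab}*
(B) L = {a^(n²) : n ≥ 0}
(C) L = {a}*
(B) {a^(n²) : n ≥ 0}

(B) L = {a^(n²) : n ≥ 0} is NOT regular.

The pumping lemma can be used to prove this:
After pumping, length is no longer a perfect square

The other languages are regular because they can be recognized by finite automata.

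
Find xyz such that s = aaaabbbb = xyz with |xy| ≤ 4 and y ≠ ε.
x = 'a', y = 'aa', z = 'abbbb'

For s = aaaabbbb and p = 4, one valid decomposition is:
- x = 'a' (length 1)
- y = 'aa' (length 2)
- z = 'abbbb' (length 5)

Verification:
- xyz = 'a' + 'aa' + 'abbbb' = aaaabbbb ✓
- |xy| = 3 ≤ 4 ✓
- |y| = 2 > 0 ✓

All pumping lemma constraints are satisfied.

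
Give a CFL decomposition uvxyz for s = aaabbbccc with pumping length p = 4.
u='aa', v='a', x='bb', y='b', z='ccc'

For s = aaabbbccc with pumping length p = 4:

One valid decomposition:
- u = 'aa'
- v = 'a'
- x = 'bb'
- y = 'b'
- z = 'ccc'

Verification:
- uvxyz = 'aa' + 'a' + 'bb' + 'b' + 'ccc' = aaabbbccc ✓
- |vxy| = |'abbb'| = 4 ≤ 4 ✓
- |vy| = |'ab'| = 2 > 0 ✓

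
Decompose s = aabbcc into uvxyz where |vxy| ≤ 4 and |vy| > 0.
u='a', v='a', x='bb', y='c', z='c'

For s = aabbcc with pumping length p = 4:

One valid decomposition:
- u = 'a'
- v = 'a'
- x = 'bb'
- y = 'c'
- z = 'c'

Verification:
- uvxyz = 'a' + 'a' + 'bb' + 'c' + 'c' = aabbcc ✓
- |vxy| = |'abbc'| = 4 ≤ 4 ✓
- |vy| = |'ac'| = 2 > 0 ✓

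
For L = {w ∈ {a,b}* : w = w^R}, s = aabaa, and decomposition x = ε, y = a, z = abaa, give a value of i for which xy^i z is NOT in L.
i = 2

xy²z = ε · aa · abaa = aaabaa; aaabaa reversed is aabaaa ≠ aaabaa, so it is not a palindrome and is not in L.
(Other choices also work, e.g. i = 0, 3; only i = 1 is guaranteed to stay in L since xy¹z = s.)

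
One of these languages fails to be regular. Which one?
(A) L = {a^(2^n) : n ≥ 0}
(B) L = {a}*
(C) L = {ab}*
(A) {a^(2^n) : n ≥ 0}

(A) L = {a^(2^n) : n ≥ 0} is NOT regular.

The pumping lemma can be used to prove this:
After pumping, length is no longer a power of 2

The other languages are regular because they can be recognized by finite automata.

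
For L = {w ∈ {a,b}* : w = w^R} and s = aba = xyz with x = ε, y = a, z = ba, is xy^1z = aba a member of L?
Yes

xy¹z = ε · a · ba = aba.
aba reversed is aba, the same string, so it is a palindrome and is in L.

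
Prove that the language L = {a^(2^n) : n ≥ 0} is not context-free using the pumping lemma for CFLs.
Assume for contradiction that L is context-free, and let p ≥ 1 be the pumping length given by the pumping lemma for CFLs.
Choose s = a^(2^p). Then s ∈ L and |s| = 2^p ≥ p.
By the CFL pumping lemma, s = uvxyz for some u, v, x, y, z with |vxy| ≤ p, |vy| ≥ 1, and uv^i xy^i z ∈ L for every i ≥ 0.
All symbols are a's, so only lengths matter: let k = |vy|, with 1 ≤ k ≤ |vxy| ≤ p < 2^p.

Take i = 2: |uv²xy²z| = 2^p + k, and 2^p < 2^p + k < 2^p + 2^p = 2^(p+1).
So the length lies strictly between consecutive powers of two and is not a power of 2; uv²xy²z ∉ L.

This contradicts the CFL pumping lemma, which requires uv^i xy^i z ∈ L for all i ≥ 0.
Hence L = {a^(2^n) : n ≥ 0} is not context-free. ∎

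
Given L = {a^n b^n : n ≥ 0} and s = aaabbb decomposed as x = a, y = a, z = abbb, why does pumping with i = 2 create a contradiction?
xy²z = aaaabbb ∉ L

Pumping with i = 2 replaces y = a by y² = aa:
- Original: s = xyz = aaabbb; aaabbb = a^3 b^3 has equal counts (3 = 3), so it is in L
- Pumped: xy²z = a · aa · abbb = aaaabbb
- aaaabbb has 4 a's and 3 b's; 4 ≠ 3, so it is not in L

The pumping lemma would require xy²z ∈ L, so this decomposition yields a contradiction.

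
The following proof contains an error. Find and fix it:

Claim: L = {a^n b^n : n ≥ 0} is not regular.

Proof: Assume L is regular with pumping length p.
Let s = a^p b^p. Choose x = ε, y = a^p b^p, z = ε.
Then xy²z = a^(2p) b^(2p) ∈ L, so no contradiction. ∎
Error: The decomposition violates |xy| ≤ p. With y = a^p b^p, |xy| = |y| = 2p > p. (The proof also miscomputes xy²z, which would be a^p b^p a^p b^p rather than a^(2p) b^(2p), and it wrongly treats one harmless decomposition as settling the matter — the prover does not get to choose the decomposition.)

Correction: The pumping lemma requires |xy| ≤ p, and the argument must handle every decomposition satisfying |xy| ≤ p, |y| ≥ 1. Since s starts with p a's, any such y consists only of a's, say y = a^k with k ≥ 1. Then xy²z = a^(p+k) b^p has unequal numbers of a's and b's, so xy²z ∉ L — the required contradiction.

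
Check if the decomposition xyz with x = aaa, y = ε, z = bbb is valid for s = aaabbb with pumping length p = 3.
Violated: |y| > 0

The decomposition x = aaa, y = ε, z = bbb for s = aaabbb with p = 3
violates the constraint: |y| > 0

|y| = 0, but the pumping lemma requires |y| > 0 (y must be non-empty).

Pumping lemma constraints:
1. xyz = s (decomposition is valid)
2. |xy| ≤ p
3. |y| > 0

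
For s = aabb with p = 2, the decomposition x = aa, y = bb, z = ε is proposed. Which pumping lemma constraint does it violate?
Violated: |xy| ≤ p

The decomposition x = aa, y = bb, z = ε for s = aabb with p = 2
violates the constraint: |xy| ≤ p

|xy| = |aabb| = 4 > 2 = p. The decomposition puts too many characters in xy.

Pumping lemma constraints:
1. xyz = s (decomposition is valid)
2. |xy| ≤ p
3. |y| > 0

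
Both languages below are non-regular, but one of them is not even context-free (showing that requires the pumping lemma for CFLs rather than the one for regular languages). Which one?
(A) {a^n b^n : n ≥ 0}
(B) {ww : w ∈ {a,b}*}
(B) {ww : w ∈ {a,b}*}

(B) {ww : w ∈ {a,b}*} requires the CFL pumping lemma.

- {a^n b^n : n ≥ 0} is context-free (but not regular)
  • Can be shown non-regular with the regular pumping lemma
  • After pumping, the number of a's and b's become unequal

- {ww : w ∈ {a,b}*} is NOT context-free
  • Requires the CFL pumping lemma to prove
  • Even a PDA cannot compare two arbitrary halves symbol by symbol; CFL pumping on a^p b^p a^p b^p fails

The CFL pumping lemma is "stronger" in that it can prove non-membership
in the larger class of context-free languages.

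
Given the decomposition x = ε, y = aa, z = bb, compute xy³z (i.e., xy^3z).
aaaaaabb

Given x = '', y = 'aa', z = 'bb' and i = 3:

xy^3z = x + y·y·...·y (3 times) + z
       = '' + 'aa'^3 + 'bb'
       = '' + 'aaaaaa' + 'bb'
       = 'aaaaaabb'

The pumped string is 'aaaaaabb' with length 8.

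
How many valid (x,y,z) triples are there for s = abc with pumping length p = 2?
3

For s = 'abc' with pumping length p = 2:

Constraints: |xy| ≤ 2, |y| > 0

Valid decompositions (|xy| ≤ p, |y| ≥ 1):
  • x='', y='a', z='bc'
  • x='a', y='b', z='c'
  • x='', y='ab', z='c'

Total count: 3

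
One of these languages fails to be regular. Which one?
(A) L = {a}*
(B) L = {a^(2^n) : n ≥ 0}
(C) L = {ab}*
(B) {a^(2^n) : n ≥ 0}

(B) L = {a^(2^n) : n ≥ 0} is NOT regular.

The pumping lemma can be used to prove this:
After pumping, length is no longer a power of 2

The other languages are regular because they can be recognized by finite automata.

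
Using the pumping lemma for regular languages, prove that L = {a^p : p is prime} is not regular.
Assume for contradiction that L is regular, and let p ≥ 1 be the pumping length given by the pumping lemma.
Choose a prime q with q ≥ p (one exists because there are infinitely many primes) and let s = a^q. Then s ∈ L and |s| = q ≥ p.
By the pumping lemma, s = xyz for some x, y, z with |xy| ≤ p, |y| ≥ 1, and xy^i z ∈ L for every i ≥ 0.
Here y = a^k for some k with 1 ≤ k ≤ p, and xy^i z = a^(q + (i − 1)k) for every i ≥ 0.

Take i = q + 1: |xy^(q+1) z| = q + qk = q(k + 1).
Both factors satisfy q ≥ 2 and k + 1 ≥ 2, so q(k + 1) is composite, and xy^(q+1) z ∉ L.

This contradicts the pumping lemma, which requires xy^i z ∈ L for all i ≥ 0.
Hence L = {a^p : p is prime} is not regular. ∎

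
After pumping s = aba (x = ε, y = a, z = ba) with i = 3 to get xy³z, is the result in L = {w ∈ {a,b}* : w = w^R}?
No

xy³z = ε · aaa · ba = aaaba.
aaaba reversed is abaaa ≠ aaaba, so it is not a palindrome and is not in L.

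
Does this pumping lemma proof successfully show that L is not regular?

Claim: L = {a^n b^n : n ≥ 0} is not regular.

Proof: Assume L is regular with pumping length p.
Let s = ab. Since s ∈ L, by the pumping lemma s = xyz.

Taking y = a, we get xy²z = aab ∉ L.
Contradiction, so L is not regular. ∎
The proof is INCORRECT.

Error: The string s = ab may be shorter than p.
The pumping lemma only applies to strings with |s| ≥ p, and p is not under our control.
We must choose s in terms of p, e.g. s = a^p b^p, to ensure |s| ≥ p.
(The proof also fixes one particular y; a valid argument must handle every decomposition with |xy| ≤ p and |y| ≥ 1 — for s = a^p b^p this forces y = a^k, and then xy²z = a^(p+k) b^p ∉ L.)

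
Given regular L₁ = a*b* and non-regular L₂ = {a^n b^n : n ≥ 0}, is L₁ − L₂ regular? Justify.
No — L₁ − L₂ is not regular.

a*b* − {a^n b^n} = {a^n b^m : n ≠ m}. If this were regular, then its complement intersected with a*b*, namely {a^n b^n : n ≥ 0}, would be regular too (closure under complement and intersection) — contradiction. So L₁ − L₂ is not regular.

Note that the bare facts "L₁ regular, L₂ non-regular" do not settle the question by themselves: the closure of regular languages under ∪, ∩, complement and difference applies only when BOTH operands are regular. With a non-regular operand the result can come out regular or non-regular depending on the specific languages, so one has to work out L₁ − L₂ for this particular pair, as above.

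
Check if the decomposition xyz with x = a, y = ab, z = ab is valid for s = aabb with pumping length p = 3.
Violated: xyz = s

The decomposition x = a, y = ab, z = ab for s = aabb with p = 3
violates the constraint: xyz = s

xyz = 'a' + 'ab' + 'ab' = 'aabab' ≠ 'aabb' = s. The decomposition doesn't reconstruct s.

Pumping lemma constraints:
1. xyz = s (decomposition is valid)
2. |xy| ≤ p
3. |y| > 0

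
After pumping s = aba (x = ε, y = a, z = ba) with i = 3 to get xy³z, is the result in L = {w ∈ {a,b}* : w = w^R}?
No

xy³z = ε · aaa · ba = aaaba.
aaaba reversed is abaaa ≠ aaaba, so it is not a palindrome and is not in L.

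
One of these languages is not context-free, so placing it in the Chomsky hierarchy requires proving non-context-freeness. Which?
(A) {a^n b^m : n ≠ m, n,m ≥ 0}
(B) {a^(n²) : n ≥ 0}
(B) {a^(n²) : n ≥ 0}

(B) {a^(n²) : n ≥ 0} requires the CFL pumping lemma.

- {a^n b^m : n ≠ m, n,m ≥ 0} is context-free (but not regular)
  • Can be shown non-regular with the regular pumping lemma
  • After pumping a's, we can make n = m

- {a^(n²) : n ≥ 0} is NOT context-free
  • Requires the CFL pumping lemma to prove
  • Gaps between squares grow unboundedly

The CFL pumping lemma is "stronger" in that it can prove non-membership
in the larger class of context-free languages.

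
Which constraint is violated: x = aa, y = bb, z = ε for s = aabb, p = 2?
Violated: |xy| ≤ p

The decomposition x = aa, y = bb, z = ε for s = aabb with p = 2
violates the constraint: |xy| ≤ p

|xy| = |aabb| = 4 > 2 = p. The decomposition puts too many characters in xy.

Pumping lemma constraints:
1. xyz = s (decomposition is valid)
2. |xy| ≤ p
3. |y| > 0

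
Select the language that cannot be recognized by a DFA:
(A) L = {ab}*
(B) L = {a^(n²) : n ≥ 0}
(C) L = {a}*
(B) {a^(n²) : n ≥ 0}

(B) L = {a^(n²) : n ≥ 0} is NOT regular.

The pumping lemma can be used to prove this:
After pumping, length is no longer a perfect square

The other languages are regular because they can be recognized by finite automata.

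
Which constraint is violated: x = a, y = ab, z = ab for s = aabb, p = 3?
Violated: xyz = s

The decomposition x = a, y = ab, z = ab for s = aabb with p = 3
violates the constraint: xyz = s

xyz = 'a' + 'ab' + 'ab' = 'aabab' ≠ 'aabb' = s. The decomposition doesn't reconstruct s.

Pumping lemma constraints:
1. xyz = s (decomposition is valid)
2. |xy| ≤ p
3. |y| > 0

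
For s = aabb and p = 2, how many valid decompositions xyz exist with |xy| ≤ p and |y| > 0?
3

For s = 'aabb' with pumping length p = 2:

Constraints: |xy| ≤ 2, |y| > 0

Valid decompositions (|xy| ≤ p, |y| ≥ 1):
  • x='', y='a', z='abb'
  • x='a', y='a', z='bb'
  • x='', y='aa', z='bb'

Total count: 3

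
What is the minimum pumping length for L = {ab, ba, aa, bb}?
p = 3

For a finite language L, the pumping lemma holds vacuously if p > max|s| for s ∈ L.

The longest string in L = {ab, ba, aa, bb} has length 2.
If p = 3, then no string s ∈ L has |s| ≥ p, so the condition is vacuously true.

The minimum pumping length is p = 3.

Why no smaller p works: for any p ≤ 2, the longest string s ∈ L has |s| = 2 ≥ p, so it would
have to be pumpable; but pumping up (i = 2, 3, ...) produces ever longer strings, which cannot all lie in the
finite language L. So the pumping property fails for every p ≤ 2.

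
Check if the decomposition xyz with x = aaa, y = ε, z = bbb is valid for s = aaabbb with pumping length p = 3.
Violated: |y| > 0

The decomposition x = aaa, y = ε, z = bbb for s = aaabbb with p = 3
violates the constraint: |y| > 0

|y| = 0, but the pumping lemma requires |y| > 0 (y must be non-empty).

Pumping lemma constraints:
1. xyz = s (decomposition is valid)
2. |xy| ≤ p
3. |y| > 0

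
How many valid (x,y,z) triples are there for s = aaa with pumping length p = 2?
3

For s = 'aaa' with pumping length p = 2:

Constraints: |xy| ≤ 2, |y| > 0

Valid decompositions (|xy| ≤ p, |y| ≥ 1):
  • x='', y='a', z='aa'
  • x='a', y='a', z='a'
  • x='', y='aa', z='a'

Total count: 3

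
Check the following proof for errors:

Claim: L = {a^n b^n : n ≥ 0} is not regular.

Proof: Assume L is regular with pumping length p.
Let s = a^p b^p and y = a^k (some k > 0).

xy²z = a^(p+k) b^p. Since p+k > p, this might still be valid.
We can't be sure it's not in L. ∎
The proof is INCORRECT.

Error: The conclusion is wrong.
xy²z = a^(p+k) b^p is definitely NOT in L because the number of a's (p+k) ≠ number of b's (p).
The proof incorrectly doubts what is actually a valid contradiction.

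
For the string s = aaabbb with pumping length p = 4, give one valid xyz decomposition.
x = 'a', y = 'a', z = 'abbb'

For s = aaabbb and p = 4, one valid decomposition is:
- x = 'a' (length 1)
- y = 'a' (length 1)
- z = 'abbb' (length 4)

Verification:
- xyz = 'a' + 'a' + 'abbb' = aaabbb ✓
- |xy| = 2 ≤ 4 ✓
- |y| = 1 > 0 ✓

All pumping lemma constraints are satisfied.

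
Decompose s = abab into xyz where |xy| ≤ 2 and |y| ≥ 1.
x = 'a', y = 'b', z = 'ab'

For s = abab and p = 2, one valid decomposition is:
- x = 'a' (length 1)
- y = 'b' (length 1)
- z = 'ab' (length 2)

Verification:
- xyz = 'a' + 'b' + 'ab' = abab ✓
- |xy| = 2 ≤ 2 ✓
- |y| = 1 > 0 ✓

All pumping lemma constraints are satisfied.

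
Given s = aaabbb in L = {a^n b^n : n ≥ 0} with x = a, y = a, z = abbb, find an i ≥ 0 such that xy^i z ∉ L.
i = 3

xy³z = a · aaa · abbb = aaaaabbb; aaaaabbb has 5 a's and 3 b's; 5 ≠ 3, so it is not in L.
(Other choices also work, e.g. i = 0, 2; only i = 1 is guaranteed to stay in L since xy¹z = s.)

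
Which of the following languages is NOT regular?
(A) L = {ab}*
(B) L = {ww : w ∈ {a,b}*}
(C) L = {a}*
(B) {ww : w ∈ {a,b}*}

(B) L = {ww : w ∈ {a,b}*} is NOT regular.

The pumping lemma can be used to prove this:
After pumping, the two halves no longer match

The other languages are regular because they can be recognized by finite automata.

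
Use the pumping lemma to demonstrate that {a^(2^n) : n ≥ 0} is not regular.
Assume for contradiction that L is regular, and let p ≥ 1 be the pumping length given by the pumping lemma.
Choose s = a^(2^p). Then s ∈ L and |s| = 2^p ≥ p.
By the pumping lemma, s = xyz for some x, y, z with |xy| ≤ p, |y| ≥ 1, and xy^i z ∈ L for every i ≥ 0.
Here y = a^k for some k with 1 ≤ k ≤ |xy| ≤ p, and p < 2^p.

Take i = 2: |xy²z| = 2^p + k.
Now 2^p < 2^p + k ≤ 2^p + p < 2^p + 2^p = 2^(p+1).
So |xy²z| lies strictly between the consecutive powers of two 2^p and 2^(p+1), hence is not a power of 2, and xy²z ∉ L.

This contradicts the pumping lemma, which requires xy^i z ∈ L for all i ≥ 0.
Hence L = {a^(2^n) : n ≥ 0} is not regular. ∎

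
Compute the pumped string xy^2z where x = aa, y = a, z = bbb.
aaaabbb

Given x = 'aa', y = 'a', z = 'bbb' and i = 2:

xy^2z = x + y·y·...·y (2 times) + z
       = 'aa' + 'a'^2 + 'bbb'
       = 'aa' + 'aa' + 'bbb'
       = 'aaaabbb'

The pumped string is 'aaaabbb' with length 7.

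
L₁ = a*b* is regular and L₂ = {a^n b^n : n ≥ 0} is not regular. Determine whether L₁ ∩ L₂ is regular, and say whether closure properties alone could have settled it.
No — L₁ ∩ L₂ is not regular.

Every string a^n b^n already lies in a*b*, so L₁ ∩ L₂ = {a^n b^n : n ≥ 0} = L₂ itself, which is the standard non-regular language (pump s = a^p b^p).

Note that the bare facts "L₁ regular, L₂ non-regular" do not settle the question by themselves: the closure of regular languages under ∪, ∩, complement and difference applies only when BOTH operands are regular. With a non-regular operand the result can come out regular or non-regular depending on the specific languages, so one has to work out L₁ ∩ L₂ for this particular pair, as above.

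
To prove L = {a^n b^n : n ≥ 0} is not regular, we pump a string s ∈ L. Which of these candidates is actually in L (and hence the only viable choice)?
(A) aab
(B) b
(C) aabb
(C) aabb

The pumping lemma is applied to a string s that lies in L, so first check membership of each option:
- (A) aab has 2 a's and 1 b's; 2 ≠ 1, so it is not in L ✗
- (B) b has 0 a's and 1 b's; 0 ≠ 1, so it is not in L ✗
- (C) aabb = a^2 b^2 has equal counts (2 = 2), so it is in L ✓

Only (C) aabb is in L, so it is the only candidate that could play the role of s.
(In a complete proof one picks s in terms of the pumping length p so that |s| ≥ p is guaranteed; a fixed string like aabb illustrates the shape of such an s.)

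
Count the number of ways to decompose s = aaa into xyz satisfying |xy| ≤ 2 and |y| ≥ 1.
3

For s = 'aaa' with pumping length p = 2:

Constraints: |xy| ≤ 2, |y| > 0

Valid decompositions (|xy| ≤ p, |y| ≥ 1):
  • x='', y='a', z='aa'
  • x='a', y='a', z='a'
  • x='', y='aa', z='a'

Total count: 3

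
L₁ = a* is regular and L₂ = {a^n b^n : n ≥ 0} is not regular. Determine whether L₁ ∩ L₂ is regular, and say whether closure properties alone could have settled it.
Yes — L₁ ∩ L₂ is regular.

A string of a* contains no b's, and the only string of {a^n b^n} with no b's is ε (n = 0). So L₁ ∩ L₂ = {ε}, a finite language, which is regular.

Note that the bare facts "L₁ regular, L₂ non-regular" do not settle the question by themselves: the closure of regular languages under ∪, ∩, complement and difference applies only when BOTH operands are regular. With a non-regular operand the result can come out regular or non-regular depending on the specific languages, so one has to work out L₁ ∩ L₂ for this particular pair, as above.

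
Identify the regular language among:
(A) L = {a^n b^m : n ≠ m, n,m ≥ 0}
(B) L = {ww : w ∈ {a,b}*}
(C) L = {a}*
(C) {a}*

(C) L = {a}* is regular.

This can be recognized by a finite automaton (DFA/NFA).
Regular expressions like {a}* define regular languages.

The other choices are not regular:
- {ww : w ∈ {a,b}*}: After pumping, the two halves no longer match
- {a^n b^m : n ≠ m, n,m ≥ 0}: After pumping a's, we can make n = m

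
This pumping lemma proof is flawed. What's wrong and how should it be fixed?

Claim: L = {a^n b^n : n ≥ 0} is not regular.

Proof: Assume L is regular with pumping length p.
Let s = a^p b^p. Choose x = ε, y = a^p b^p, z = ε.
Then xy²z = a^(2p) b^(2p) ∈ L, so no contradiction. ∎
Error: The decomposition violates |xy| ≤ p. With y = a^p b^p, |xy| = |y| = 2p > p. (The proof also miscomputes xy²z, which would be a^p b^p a^p b^p rather than a^(2p) b^(2p), and it wrongly treats one harmless decomposition as settling the matter — the prover does not get to choose the decomposition.)

Correction: The pumping lemma requires |xy| ≤ p, and the argument must handle every decomposition satisfying |xy| ≤ p, |y| ≥ 1. Since s starts with p a's, any such y consists only of a's, say y = a^k with k ≥ 1. Then xy²z = a^(p+k) b^p has unequal numbers of a's and b's, so xy²z ∉ L — the required contradiction.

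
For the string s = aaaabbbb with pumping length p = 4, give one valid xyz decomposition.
x = 'a', y = 'aa', z = 'abbbb'

For s = aaaabbbb and p = 4, one valid decomposition is:
- x = 'a' (length 1)
- y = 'aa' (length 2)
- z = 'abbbb' (length 5)

Verification:
- xyz = 'a' + 'aa' + 'abbbb' = aaaabbbb ✓
- |xy| = 3 ≤ 4 ✓
- |y| = 2 > 0 ✓

All pumping lemma constraints are satisfied.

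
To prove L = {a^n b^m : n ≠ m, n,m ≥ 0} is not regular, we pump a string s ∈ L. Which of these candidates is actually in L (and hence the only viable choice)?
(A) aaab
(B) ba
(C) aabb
(A) aaab

The pumping lemma is applied to a string s that lies in L, so first check membership of each option:
- (A) aaab = a^3 b^1 with 3 ≠ 1, so it is in L ✓
- (B) ba has an a after a b, so it is not of the form a^n b^m and is not in L ✗
- (C) aabb = a^2 b^2 has n = m = 2, so it is not in L ✗

Only (A) aaab is in L, so it is the only candidate that could play the role of s.
(In a complete proof one picks s in terms of the pumping length p so that |s| ≥ p is guaranteed; a fixed string like aaab illustrates the shape of such an s.)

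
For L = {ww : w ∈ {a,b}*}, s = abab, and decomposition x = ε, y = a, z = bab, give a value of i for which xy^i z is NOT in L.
i = 2

xy²z = ε · aa · bab = aabab; aabab has odd length 5, so it cannot be written as ww and is not in L.
(Other choices also work, e.g. i = 0, 3; only i = 1 is guaranteed to stay in L since xy¹z = s.)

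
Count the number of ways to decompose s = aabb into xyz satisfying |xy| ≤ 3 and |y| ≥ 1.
6

For s = 'aabb' with pumping length p = 3:

Constraints: |xy| ≤ 3, |y| > 0

Valid decompositions (|xy| ≤ p, |y| ≥ 1):
  • x='', y='a', z='abb'
  • x='a', y='a', z='bb'
  • x='', y='aa', z='bb'
  • x='aa', y='b', z='b'
  • x='a', y='ab', z='b'
  • x='', y='aab', z='b'

Total count: 6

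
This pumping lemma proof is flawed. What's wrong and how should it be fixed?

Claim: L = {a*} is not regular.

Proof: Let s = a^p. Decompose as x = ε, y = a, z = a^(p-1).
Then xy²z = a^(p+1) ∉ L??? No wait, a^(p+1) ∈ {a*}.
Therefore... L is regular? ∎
Error: The proof attempts to show a*  is not regular, but a* IS regular!

Correction: a* is a regular language (recognized by a simple DFA with one accepting state and self-loop on 'a'). The pumping lemma can only prove non-regularity, not regularity. For regular languages, pumping always works.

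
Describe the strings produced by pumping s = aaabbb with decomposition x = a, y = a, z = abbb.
{xy^i z : i ≥ 0} = {a^(2+i) b^3 : i ≥ 0} = {aabbb, aaabbb, aaaabbb, ...}

With x = a, y = a, z = abbb: Starting with aaabbb and pumping the second 'a', we get strings with 2+i a's followed by 3 b's for i = 0, 1, 2, ...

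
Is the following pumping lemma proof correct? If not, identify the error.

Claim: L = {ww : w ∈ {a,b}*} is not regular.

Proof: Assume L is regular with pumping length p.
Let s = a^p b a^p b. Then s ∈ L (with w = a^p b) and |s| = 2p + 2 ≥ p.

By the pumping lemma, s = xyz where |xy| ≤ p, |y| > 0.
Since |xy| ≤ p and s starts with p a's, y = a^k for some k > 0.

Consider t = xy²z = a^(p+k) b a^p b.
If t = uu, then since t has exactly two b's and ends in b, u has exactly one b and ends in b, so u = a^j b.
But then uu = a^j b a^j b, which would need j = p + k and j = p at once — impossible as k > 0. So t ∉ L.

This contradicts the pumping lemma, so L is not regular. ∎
The proof is correct.

This proof is valid because:
1. s = a^p b a^p b is in L and is chosen in terms of p, so |s| ≥ p holds for every p
2. The decomposition analysis is correct: |xy| ≤ p forces y to lie inside the leading a's
3. The contradiction is valid: the argument shows a^(p+k) b a^p b cannot be split into two equal halves
4. The conclusion follows logically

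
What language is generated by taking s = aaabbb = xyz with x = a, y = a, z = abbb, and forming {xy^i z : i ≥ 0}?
{xy^i z : i ≥ 0} = {a^(2+i) b^3 : i ≥ 0} = {aabbb, aaabbb, aaaabbb, ...}

With x = a, y = a, z = abbb: Starting with aaabbb and pumping the second 'a', we get strings with 2+i a's followed by 3 b's for i = 0, 1, 2, ...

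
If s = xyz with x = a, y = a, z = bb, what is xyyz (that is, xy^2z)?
aaabb

Given x = 'a', y = 'a', z = 'bb' and i = 2:

xy^2z = x + y·y·...·y (2 times) + z
       = 'a' + 'a'^2 + 'bb'
       = 'a' + 'aa' + 'bb'
       = 'aaabb'

The pumped string is 'aaabb' with length 5.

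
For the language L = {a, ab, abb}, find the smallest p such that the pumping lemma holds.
p = 4

For a finite language L, the pumping lemma holds vacuously if p > max|s| for s ∈ L.

The longest string in L = {a, ab, abb} has length 3.
If p = 4, then no string s ∈ L has |s| ≥ p, so the condition is vacuously true.

The minimum pumping length is p = 4.

Why no smaller p works: for any p ≤ 3, the longest string s ∈ L has |s| = 3 ≥ p, so it would
have to be pumpable; but pumping up (i = 2, 3, ...) produces ever longer strings, which cannot all lie in the
finite language L. So the pumping property fails for every p ≤ 3.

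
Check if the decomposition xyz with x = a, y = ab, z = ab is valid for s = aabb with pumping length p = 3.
Violated: xyz = s

The decomposition x = a, y = ab, z = ab for s = aabb with p = 3
violates the constraint: xyz = s

xyz = 'a' + 'ab' + 'ab' = 'aabab' ≠ 'aabb' = s. The decomposition doesn't reconstruct s.

Pumping lemma constraints:
1. xyz = s (decomposition is valid)
2. |xy| ≤ p
3. |y| > 0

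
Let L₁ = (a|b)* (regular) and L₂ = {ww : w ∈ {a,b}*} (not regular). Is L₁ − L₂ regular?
No — L₁ − L₂ is not regular.

L₁ − L₂ is the complement of {ww} within {a,b}*. If it were regular, its complement {ww} would be regular as well (regular languages are closed under complement) — contradiction. So L₁ − L₂ is not regular.

Note that the bare facts "L₁ regular, L₂ non-regular" do not settle the question by themselves: the closure of regular languages under ∪, ∩, complement and difference applies only when BOTH operands are regular. With a non-regular operand the result can come out regular or non-regular depending on the specific languages, so one has to work out L₁ − L₂ for this particular pair, as above.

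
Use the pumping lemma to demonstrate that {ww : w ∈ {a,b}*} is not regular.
Assume for contradiction that L is regular, and let p ≥ 1 be the pumping length given by the pumping lemma.
Choose s = a^p b a^p b. Then s ∈ L (take w = a^p b) and |s| = 2p + 2 ≥ p.
By the pumping lemma, s = xyz for some x, y, z with |xy| ≤ p, |y| ≥ 1, and xy^i z ∈ L for every i ≥ 0.
Since |xy| ≤ p and the first p symbols of s are all a's, y = a^k for some k with 1 ≤ k ≤ p.

Take i = 2: t = xy²z = a^(p + k) b a^p b.
Suppose t = uu for some string u. The string t contains exactly two b's and ends in b, so u contains exactly one b and ends in b; hence u = a^j b for some j, and uu = a^j b a^j b. Comparing with t = a^(p + k) b a^p b forces j = p + k (first block) and j = p (second block), which is impossible since k ≥ 1. So t ∉ L.

This contradicts the pumping lemma, which requires xy^i z ∈ L for all i ≥ 0.
Hence L = {ww : w ∈ {a,b}*} is not regular. ∎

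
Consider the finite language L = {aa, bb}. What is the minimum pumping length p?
p = 3

For a finite language L, the pumping lemma holds vacuously if p > max|s| for s ∈ L.

The longest string in L = {aa, bb} has length 2.
If p = 3, then no string s ∈ L has |s| ≥ p, so the condition is vacuously true.

The minimum pumping length is p = 3.

Why no smaller p works: for any p ≤ 2, the longest string s ∈ L has |s| = 2 ≥ p, so it would
have to be pumpable; but pumping up (i = 2, 3, ...) produces ever longer strings, which cannot all lie in the
finite language L. So the pumping property fails for every p ≤ 2.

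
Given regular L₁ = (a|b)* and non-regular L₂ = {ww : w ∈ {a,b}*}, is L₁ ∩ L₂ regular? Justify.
No — L₁ ∩ L₂ is not regular.

(a|b)* is all strings over {a,b}, so L₁ ∩ L₂ = {ww : w ∈ {a,b}*} = L₂ itself, which is not regular (pump s = a^p b a^p b).

Note that the bare facts "L₁ regular, L₂ non-regular" do not settle the question by themselves: the closure of regular languages under ∪, ∩, complement and difference applies only when BOTH operands are regular. With a non-regular operand the result can come out regular or non-regular depending on the specific languages, so one has to work out L₁ ∩ L₂ for this particular pair, as above.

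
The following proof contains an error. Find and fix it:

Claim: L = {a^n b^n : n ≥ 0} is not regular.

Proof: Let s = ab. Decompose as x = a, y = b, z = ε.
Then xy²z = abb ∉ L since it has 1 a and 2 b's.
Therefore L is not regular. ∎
Error: The string s = ab might be shorter than the pumping length p.

Correction: Choose s = a^p b^p to ensure |s| ≥ p. Also, the decomposition is wrong: with |xy| ≤ p, y cannot include b's when s starts with p a's.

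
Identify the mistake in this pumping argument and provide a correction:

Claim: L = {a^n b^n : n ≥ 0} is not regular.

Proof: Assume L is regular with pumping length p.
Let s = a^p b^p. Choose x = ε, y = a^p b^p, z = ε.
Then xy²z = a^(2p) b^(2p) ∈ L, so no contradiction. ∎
Error: The decomposition violates |xy| ≤ p. With y = a^p b^p, |xy| = |y| = 2p > p. (The proof also miscomputes xy²z, which would be a^p b^p a^p b^p rather than a^(2p) b^(2p), and it wrongly treats one harmless decomposition as settling the matter — the prover does not get to choose the decomposition.)

Correction: The pumping lemma requires |xy| ≤ p, and the argument must handle every decomposition satisfying |xy| ≤ p, |y| ≥ 1. Since s starts with p a's, any such y consists only of a's, say y = a^k with k ≥ 1. Then xy²z = a^(p+k) b^p has unequal numbers of a's and b's, so xy²z ∉ L — the required contradiction.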